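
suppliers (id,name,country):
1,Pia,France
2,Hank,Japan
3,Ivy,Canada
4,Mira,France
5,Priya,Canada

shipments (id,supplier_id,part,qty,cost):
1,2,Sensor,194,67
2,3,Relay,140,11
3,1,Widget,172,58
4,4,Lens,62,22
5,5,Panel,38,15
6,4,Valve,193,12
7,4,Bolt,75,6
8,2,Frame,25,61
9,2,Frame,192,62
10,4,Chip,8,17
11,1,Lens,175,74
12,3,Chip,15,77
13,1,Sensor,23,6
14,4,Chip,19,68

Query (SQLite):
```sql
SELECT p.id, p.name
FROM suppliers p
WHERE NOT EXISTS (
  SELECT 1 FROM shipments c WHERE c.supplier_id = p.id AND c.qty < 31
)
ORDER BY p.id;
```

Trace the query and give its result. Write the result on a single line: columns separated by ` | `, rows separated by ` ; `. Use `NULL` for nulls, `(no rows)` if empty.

5 | Priya

For each suppliers row, check whether any shipments with matching supplier_id has qty < 31.
Keep rows where that is false.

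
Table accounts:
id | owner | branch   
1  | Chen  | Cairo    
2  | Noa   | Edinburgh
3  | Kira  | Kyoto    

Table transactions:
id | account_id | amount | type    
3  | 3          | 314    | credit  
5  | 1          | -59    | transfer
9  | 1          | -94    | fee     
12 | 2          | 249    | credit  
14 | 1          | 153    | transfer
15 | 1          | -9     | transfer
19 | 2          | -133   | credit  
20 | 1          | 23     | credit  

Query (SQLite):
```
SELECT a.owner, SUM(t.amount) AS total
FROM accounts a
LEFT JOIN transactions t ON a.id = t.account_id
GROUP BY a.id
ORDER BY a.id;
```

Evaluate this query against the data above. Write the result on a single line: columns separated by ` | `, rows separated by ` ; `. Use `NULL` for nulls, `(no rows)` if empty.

Chen | 14 ; Noa | 116 ; Kira | 314

LEFT JOIN keeps every accounts row; unmatched ones get NULL for transactions columns.
Group by accounts.id and compute SUM(t.amount). SUM over an all-NULL group is NULL.
  1: ids {5, 9, 14, 15, 20} → SUM(t.amount)=14
  2: ids {12, 19} → SUM(t.amount)=116
  3: ids {3} → SUM(t.amount)=314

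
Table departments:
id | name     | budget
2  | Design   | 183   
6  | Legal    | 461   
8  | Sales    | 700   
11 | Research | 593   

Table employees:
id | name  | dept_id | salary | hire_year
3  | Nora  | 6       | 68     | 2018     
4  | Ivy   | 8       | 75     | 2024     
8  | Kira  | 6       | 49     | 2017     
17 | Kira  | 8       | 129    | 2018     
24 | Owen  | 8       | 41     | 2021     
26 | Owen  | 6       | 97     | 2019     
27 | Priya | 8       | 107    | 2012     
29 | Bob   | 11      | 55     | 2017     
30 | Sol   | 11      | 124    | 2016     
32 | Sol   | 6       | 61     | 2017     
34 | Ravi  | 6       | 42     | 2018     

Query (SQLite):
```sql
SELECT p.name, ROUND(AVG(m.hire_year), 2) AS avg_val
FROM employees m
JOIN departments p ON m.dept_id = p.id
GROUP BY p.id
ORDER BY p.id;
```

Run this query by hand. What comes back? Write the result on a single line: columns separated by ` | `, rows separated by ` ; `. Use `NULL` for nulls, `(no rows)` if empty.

Legal | 2017.8 ; Sales | 2018.75 ; Research | 2016.5

Join each employees row to its departments via dept_id.
Group joined rows by departments.id; compute ROUND(AVG(m.hire_year), 2) per group.
  6: ids {3, 8, 26, 32, 34} → ROUND(AVG(m.hire_year), 2)=2017.8
  8: ids {4, 17, 24, 27} → ROUND(AVG(m.hire_year), 2)=2018.75
  11: ids {29, 30} → ROUND(AVG(m.hire_year), 2)=2016.5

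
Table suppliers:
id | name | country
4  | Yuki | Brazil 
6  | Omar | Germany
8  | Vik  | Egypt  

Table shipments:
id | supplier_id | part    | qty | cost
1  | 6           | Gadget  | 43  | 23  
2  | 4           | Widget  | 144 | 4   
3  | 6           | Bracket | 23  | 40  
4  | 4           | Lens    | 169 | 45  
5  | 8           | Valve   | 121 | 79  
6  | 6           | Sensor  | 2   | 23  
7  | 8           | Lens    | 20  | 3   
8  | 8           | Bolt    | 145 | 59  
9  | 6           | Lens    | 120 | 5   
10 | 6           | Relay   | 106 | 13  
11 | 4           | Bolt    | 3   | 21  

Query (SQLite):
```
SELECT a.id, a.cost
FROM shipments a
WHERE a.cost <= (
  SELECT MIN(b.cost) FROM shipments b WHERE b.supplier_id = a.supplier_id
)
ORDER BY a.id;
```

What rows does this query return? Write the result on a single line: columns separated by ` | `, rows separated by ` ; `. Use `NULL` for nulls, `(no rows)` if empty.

For each shipments row a, compute MIN(cost) over rows sharing a.supplier_id.
Keep row a if a.cost <= that per-group MIN.
  supplier_id=4: MIN(cost) = 4
  supplier_id=6: MIN(cost) = 5
  supplier_id=8: MIN(cost) = 3

2 | 4 ; 7 | 3 ; 9 | 5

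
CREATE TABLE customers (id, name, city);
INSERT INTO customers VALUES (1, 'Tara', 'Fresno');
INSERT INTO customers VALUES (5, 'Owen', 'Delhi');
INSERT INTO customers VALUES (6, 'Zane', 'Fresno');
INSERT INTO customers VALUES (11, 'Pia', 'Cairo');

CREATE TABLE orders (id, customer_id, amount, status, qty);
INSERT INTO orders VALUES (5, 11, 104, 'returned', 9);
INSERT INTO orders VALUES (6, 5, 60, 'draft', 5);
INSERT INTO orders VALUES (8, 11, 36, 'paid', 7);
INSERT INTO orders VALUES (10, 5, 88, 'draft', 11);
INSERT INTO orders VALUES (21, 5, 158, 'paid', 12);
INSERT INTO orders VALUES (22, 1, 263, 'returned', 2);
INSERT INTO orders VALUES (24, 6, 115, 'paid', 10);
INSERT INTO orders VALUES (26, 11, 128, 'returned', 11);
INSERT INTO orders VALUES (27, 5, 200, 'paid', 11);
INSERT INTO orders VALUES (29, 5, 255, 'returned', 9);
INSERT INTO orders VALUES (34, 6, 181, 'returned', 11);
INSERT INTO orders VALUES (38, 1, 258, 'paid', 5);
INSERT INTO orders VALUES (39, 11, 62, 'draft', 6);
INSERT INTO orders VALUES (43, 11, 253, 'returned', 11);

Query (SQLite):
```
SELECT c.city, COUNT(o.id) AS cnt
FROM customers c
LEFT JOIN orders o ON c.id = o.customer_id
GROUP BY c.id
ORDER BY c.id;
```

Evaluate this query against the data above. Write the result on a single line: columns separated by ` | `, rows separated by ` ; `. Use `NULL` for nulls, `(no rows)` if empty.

LEFT JOIN keeps every customers row; unmatched ones get NULL for orders columns.
Group by customers.id and compute COUNT(o.id). COUNT(col) of an all-NULL group is 0.
  1: ids {22, 38} → COUNT(o.id)=2
  5: ids {6, 10, 21, 27, 29} → COUNT(o.id)=5
  6: ids {24, 34} → COUNT(o.id)=2
  11: ids {5, 8, 26, 39, 43} → COUNT(o.id)=5

Fresno | 2 ; Delhi | 5 ; Fresno | 2 ; Cairo | 5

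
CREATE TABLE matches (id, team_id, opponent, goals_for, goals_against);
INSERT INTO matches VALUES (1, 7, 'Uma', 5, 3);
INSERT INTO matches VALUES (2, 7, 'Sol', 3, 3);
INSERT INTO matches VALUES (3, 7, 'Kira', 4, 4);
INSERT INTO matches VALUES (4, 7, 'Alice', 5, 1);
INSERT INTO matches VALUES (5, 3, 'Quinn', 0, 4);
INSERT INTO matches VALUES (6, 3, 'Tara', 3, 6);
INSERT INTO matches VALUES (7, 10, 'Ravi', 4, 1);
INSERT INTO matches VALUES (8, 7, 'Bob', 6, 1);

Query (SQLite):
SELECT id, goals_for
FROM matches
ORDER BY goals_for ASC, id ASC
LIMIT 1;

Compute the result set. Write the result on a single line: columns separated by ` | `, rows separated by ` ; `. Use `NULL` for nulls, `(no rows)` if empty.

5 | 0

Sort by goals_for asc, tiebreak id asc: (0, id=5), (3, id=2), (3, id=6), (4, id=3) …. Take first 1.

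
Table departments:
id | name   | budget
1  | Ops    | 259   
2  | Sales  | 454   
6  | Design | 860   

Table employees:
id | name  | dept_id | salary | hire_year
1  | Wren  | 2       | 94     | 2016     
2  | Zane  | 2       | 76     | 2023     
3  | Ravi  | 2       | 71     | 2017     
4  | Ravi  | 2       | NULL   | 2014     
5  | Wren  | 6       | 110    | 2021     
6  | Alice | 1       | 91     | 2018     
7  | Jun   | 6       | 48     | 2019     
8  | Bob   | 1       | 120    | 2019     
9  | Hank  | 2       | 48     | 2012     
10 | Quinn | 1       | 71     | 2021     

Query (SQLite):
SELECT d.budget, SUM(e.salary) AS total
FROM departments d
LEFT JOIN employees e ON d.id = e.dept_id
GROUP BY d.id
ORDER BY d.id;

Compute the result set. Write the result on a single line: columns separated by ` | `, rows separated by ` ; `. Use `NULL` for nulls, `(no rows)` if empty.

LEFT JOIN keeps every departments row; unmatched ones get NULL for employees columns.
Group by departments.id and compute SUM(e.salary). SUM over an all-NULL group is NULL.
  1: ids {6, 8, 10} → SUM(e.salary)=282
  2: ids {1, 2, 3, 4, 9} → SUM(e.salary)=289
  6: ids {5, 7} → SUM(e.salary)=158

259 | 282 ; 454 | 289 ; 860 | 158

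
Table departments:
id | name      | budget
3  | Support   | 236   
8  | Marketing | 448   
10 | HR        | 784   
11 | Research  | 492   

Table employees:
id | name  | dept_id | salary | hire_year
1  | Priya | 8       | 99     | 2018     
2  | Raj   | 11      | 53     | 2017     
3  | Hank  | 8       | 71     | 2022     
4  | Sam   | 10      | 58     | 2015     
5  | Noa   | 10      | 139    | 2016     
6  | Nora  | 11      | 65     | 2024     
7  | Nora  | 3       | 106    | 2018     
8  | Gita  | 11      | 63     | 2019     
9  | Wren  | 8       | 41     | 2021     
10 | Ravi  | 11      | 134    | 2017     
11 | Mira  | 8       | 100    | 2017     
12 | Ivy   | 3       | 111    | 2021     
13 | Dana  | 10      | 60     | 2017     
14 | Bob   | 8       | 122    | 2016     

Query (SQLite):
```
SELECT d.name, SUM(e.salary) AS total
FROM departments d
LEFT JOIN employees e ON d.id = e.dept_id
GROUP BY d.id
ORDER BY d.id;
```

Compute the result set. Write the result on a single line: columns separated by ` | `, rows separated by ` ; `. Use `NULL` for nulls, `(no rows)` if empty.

LEFT JOIN keeps every departments row; unmatched ones get NULL for employees columns.
Group by departments.id and compute SUM(e.salary). SUM over an all-NULL group is NULL.
  3: ids {7, 12} → SUM(e.salary)=217
  8: ids {1, 3, 9, 11, 14} → SUM(e.salary)=433
  10: ids {4, 5, 13} → SUM(e.salary)=257
  11: ids {2, 6, 8, 10} → SUM(e.salary)=315

Support | 217 ; Marketing | 433 ; HR | 257 ; Research | 315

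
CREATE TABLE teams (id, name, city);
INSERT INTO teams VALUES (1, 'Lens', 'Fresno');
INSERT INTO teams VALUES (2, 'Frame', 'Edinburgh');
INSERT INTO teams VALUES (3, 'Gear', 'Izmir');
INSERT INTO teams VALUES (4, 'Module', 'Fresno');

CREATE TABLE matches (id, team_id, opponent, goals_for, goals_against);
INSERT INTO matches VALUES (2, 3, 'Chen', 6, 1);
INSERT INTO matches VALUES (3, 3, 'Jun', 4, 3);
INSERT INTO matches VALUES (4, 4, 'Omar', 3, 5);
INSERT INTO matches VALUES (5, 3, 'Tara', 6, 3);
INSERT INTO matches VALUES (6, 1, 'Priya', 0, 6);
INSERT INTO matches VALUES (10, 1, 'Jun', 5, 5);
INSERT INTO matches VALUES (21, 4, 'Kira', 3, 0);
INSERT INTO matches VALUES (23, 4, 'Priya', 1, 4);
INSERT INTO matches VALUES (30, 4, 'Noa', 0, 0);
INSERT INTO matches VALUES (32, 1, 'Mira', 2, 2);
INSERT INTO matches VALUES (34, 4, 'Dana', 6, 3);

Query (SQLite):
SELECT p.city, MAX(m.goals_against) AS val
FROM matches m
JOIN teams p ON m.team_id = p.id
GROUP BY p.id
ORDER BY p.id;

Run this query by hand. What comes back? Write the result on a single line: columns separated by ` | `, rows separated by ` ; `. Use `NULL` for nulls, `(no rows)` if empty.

Join each matches row to its teams via team_id.
Group joined rows by teams.id; compute MAX(m.goals_against) per group.
  1: ids {6, 10, 32} → MAX(m.goals_against)=6
  3: ids {2, 3, 5} → MAX(m.goals_against)=3
  4: ids {4, 21, 23, 30, 34} → MAX(m.goals_against)=5

Fresno | 6 ; Izmir | 3 ; Fresno | 5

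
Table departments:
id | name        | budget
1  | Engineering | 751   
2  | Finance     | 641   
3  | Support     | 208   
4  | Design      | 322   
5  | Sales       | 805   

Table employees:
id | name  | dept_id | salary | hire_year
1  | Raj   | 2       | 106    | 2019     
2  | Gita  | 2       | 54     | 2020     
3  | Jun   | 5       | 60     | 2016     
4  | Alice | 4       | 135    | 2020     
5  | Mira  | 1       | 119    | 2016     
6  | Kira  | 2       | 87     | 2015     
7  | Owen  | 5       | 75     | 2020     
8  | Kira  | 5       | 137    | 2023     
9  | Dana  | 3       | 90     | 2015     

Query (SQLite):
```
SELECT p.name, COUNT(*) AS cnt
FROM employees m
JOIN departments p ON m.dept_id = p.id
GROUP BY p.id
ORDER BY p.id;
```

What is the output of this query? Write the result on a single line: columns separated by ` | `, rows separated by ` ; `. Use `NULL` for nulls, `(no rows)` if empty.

Engineering | 1 ; Finance | 3 ; Support | 1 ; Design | 1 ; Sales | 3

Join each employees row to its departments via dept_id.
Group joined rows by departments.id; compute COUNT(*) per group.
  1: ids {5} → COUNT(*)=1
  2: ids {1, 2, 6} → COUNT(*)=3
  3: ids {9} → COUNT(*)=1
  4: ids {4} → COUNT(*)=1
  5: ids {3, 7, 8} → COUNT(*)=3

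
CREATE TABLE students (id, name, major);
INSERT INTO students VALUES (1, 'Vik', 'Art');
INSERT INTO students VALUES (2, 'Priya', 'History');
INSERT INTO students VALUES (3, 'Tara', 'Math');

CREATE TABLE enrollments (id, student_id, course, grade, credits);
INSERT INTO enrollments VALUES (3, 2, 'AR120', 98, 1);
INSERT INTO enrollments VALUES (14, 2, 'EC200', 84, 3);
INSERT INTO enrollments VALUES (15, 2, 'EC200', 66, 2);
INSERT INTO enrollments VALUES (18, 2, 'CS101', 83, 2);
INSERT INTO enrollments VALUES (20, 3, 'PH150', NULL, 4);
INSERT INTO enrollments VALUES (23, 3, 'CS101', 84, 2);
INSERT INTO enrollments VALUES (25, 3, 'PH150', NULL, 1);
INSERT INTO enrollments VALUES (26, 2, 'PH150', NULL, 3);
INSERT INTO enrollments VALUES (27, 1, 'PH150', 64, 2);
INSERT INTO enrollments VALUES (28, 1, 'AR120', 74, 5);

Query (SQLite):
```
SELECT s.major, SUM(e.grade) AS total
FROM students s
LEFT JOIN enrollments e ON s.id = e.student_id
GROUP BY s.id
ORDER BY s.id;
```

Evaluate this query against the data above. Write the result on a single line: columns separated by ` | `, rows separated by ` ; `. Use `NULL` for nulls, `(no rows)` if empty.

Art | 138 ; History | 331 ; Math | 84

LEFT JOIN keeps every students row; unmatched ones get NULL for enrollments columns.
Group by students.id and compute SUM(e.grade). SUM over an all-NULL group is NULL.
  1: ids {27, 28} → SUM(e.grade)=138
  2: ids {3, 14, 15, 18, 26} → SUM(e.grade)=331
  3: ids {20, 23, 25} → SUM(e.grade)=84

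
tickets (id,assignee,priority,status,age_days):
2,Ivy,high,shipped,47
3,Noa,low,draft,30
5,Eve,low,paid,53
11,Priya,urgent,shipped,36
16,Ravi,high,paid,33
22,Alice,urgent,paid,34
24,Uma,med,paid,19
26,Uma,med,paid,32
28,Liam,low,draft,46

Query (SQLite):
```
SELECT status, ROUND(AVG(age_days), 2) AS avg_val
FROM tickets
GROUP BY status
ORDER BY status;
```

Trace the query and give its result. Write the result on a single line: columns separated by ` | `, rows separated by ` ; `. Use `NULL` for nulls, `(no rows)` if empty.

draft | 38 ; paid | 34.2 ; shipped | 41.5

Partition tickets by status; compute ROUND(AVG(age_days), 2) within each group.
  draft: ids {3, 28} → ROUND(AVG(age_days), 2)=38
  paid: ids {5, 16, 22, 24, 26} → ROUND(AVG(age_days), 2)=34.2
  shipped: ids {2, 11} → ROUND(AVG(age_days), 2)=41.5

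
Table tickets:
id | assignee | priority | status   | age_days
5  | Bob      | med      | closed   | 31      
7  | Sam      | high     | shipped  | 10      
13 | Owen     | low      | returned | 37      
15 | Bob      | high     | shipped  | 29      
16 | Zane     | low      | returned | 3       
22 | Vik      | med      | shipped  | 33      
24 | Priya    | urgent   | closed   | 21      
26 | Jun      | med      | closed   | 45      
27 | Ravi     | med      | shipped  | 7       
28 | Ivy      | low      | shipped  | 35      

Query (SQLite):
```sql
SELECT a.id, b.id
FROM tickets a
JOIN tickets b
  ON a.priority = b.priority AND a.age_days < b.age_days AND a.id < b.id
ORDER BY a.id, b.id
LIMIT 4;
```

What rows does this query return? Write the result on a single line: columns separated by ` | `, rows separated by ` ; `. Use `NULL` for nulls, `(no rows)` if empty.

5 | 22 ; 5 | 26 ; 7 | 15 ; 16 | 28

Pairs (a,b) with same priority, a.age_days < b.age_days, a.id < b.id.
priority groups: high:{7,15} low:{13,16,28} med:{5,22,26,27} urgent:{24}
Ordered by (a.id, b.id); first 4.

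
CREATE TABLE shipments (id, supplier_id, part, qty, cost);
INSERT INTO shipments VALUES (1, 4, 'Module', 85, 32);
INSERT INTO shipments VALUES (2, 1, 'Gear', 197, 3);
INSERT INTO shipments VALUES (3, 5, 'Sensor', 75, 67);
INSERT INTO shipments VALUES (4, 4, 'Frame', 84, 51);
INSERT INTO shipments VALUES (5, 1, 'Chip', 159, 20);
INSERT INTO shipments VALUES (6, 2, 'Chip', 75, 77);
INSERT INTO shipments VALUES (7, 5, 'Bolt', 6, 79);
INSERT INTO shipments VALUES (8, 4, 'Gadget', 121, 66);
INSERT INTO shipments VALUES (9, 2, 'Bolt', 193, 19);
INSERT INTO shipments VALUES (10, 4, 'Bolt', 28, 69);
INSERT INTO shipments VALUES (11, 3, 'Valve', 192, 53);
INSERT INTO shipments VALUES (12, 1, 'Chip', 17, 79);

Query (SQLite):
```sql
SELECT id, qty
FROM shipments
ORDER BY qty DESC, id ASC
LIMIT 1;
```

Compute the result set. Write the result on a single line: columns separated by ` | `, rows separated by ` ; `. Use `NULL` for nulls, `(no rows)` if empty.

2 | 197

Sort by qty desc, tiebreak id asc: (197, id=2), (193, id=9), (192, id=11), (159, id=5) …. Take first 1.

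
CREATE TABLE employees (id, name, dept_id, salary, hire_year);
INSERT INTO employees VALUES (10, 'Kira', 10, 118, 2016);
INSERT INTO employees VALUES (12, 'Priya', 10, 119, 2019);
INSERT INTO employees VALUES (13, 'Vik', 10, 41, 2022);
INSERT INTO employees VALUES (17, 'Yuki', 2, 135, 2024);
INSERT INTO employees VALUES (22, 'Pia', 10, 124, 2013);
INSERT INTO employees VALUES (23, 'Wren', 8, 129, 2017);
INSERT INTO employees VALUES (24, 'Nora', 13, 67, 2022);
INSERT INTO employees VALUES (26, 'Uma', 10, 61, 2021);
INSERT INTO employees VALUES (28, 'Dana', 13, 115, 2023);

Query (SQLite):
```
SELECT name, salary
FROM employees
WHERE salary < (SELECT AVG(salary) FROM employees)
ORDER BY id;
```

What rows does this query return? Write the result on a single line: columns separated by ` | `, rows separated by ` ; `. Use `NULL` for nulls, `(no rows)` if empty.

Vik | 41 ; Nora | 67 ; Uma | 61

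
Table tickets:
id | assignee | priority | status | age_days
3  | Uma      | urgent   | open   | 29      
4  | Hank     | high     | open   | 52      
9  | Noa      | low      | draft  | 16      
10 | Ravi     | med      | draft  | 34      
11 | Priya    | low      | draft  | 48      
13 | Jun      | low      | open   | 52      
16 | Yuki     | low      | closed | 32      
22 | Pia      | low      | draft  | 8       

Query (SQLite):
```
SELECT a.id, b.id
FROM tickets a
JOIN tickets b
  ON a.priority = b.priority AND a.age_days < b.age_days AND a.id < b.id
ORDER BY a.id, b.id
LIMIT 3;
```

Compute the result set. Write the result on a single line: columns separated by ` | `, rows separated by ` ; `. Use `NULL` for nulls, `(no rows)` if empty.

9 | 11 ; 9 | 13 ; 9 | 16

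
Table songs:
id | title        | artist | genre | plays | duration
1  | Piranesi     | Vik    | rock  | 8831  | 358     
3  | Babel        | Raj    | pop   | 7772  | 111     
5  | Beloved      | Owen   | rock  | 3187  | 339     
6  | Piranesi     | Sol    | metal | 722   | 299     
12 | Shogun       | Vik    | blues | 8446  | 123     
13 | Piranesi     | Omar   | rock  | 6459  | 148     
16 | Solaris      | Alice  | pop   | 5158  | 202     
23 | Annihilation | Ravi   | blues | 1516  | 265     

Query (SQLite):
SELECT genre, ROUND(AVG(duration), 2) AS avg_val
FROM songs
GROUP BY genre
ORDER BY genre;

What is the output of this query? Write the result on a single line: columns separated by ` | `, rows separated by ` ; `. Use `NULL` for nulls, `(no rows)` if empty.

Partition songs by genre; compute ROUND(AVG(duration), 2) within each group.
  blues: ids {12, 23} → ROUND(AVG(duration), 2)=194
  metal: ids {6} → ROUND(AVG(duration), 2)=299
  pop: ids {3, 16} → ROUND(AVG(duration), 2)=156.5
  rock: ids {1, 5, 13} → ROUND(AVG(duration), 2)=281.67

blues | 194 ; metal | 299 ; pop | 156.5 ; rock | 281.67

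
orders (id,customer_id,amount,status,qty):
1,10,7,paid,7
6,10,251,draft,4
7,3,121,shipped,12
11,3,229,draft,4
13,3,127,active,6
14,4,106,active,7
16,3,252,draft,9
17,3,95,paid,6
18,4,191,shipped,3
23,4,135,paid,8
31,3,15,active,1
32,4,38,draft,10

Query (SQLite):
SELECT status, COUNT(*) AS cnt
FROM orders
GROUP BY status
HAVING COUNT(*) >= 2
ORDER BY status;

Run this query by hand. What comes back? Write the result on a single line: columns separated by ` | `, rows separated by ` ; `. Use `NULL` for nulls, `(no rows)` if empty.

Partition orders by status; compute COUNT(*) within each group.
HAVING: keep groups with count ≥ 2.
  active: ids {13, 14, 31} → COUNT(*)=3
  draft: ids {6, 11, 16, 32} → COUNT(*)=4
  paid: ids {1, 17, 23} → COUNT(*)=3
  shipped: ids {7, 18} → COUNT(*)=2

active | 3 ; draft | 4 ; paid | 3 ; shipped | 2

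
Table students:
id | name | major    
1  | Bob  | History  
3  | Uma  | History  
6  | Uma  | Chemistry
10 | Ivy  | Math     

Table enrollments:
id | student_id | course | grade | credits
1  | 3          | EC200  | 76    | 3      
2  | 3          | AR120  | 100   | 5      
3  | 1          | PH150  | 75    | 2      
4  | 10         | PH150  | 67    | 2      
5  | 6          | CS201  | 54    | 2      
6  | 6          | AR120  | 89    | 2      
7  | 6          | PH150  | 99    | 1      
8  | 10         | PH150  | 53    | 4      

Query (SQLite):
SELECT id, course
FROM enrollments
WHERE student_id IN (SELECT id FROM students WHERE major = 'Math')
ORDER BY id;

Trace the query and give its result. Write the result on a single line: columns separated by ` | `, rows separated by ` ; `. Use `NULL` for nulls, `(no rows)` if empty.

Inner query: students.id where major = 'Math'.
Outer: keep enrollments rows whose student_id is in that set.
Inner query → {10}

4 | PH150 ; 8 | PH150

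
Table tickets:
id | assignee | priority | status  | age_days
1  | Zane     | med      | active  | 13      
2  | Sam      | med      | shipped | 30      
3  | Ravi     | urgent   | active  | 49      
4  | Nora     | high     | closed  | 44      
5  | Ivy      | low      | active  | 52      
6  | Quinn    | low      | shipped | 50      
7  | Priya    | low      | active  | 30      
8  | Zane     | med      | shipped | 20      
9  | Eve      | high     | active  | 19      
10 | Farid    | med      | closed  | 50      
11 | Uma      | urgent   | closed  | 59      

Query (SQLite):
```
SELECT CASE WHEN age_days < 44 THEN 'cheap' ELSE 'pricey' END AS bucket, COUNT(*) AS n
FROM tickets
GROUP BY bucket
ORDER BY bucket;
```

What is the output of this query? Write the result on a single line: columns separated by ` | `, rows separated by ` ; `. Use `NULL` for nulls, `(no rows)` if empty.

cheap | 5 ; pricey | 6

Bucket rows by age_days < 44 → 'cheap' else 'pricey'; count each bucket.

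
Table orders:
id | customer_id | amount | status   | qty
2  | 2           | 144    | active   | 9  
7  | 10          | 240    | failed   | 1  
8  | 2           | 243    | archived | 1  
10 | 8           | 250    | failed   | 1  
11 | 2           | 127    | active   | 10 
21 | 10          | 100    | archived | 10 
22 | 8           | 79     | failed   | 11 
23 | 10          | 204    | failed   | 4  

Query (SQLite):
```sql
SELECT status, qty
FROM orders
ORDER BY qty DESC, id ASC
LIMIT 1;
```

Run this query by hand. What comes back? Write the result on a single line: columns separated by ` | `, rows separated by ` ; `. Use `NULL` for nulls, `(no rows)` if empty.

failed | 11

Sort by qty desc, tiebreak id asc: (11, id=22), (10, id=11), (10, id=21), (9, id=2) …. Take first 1.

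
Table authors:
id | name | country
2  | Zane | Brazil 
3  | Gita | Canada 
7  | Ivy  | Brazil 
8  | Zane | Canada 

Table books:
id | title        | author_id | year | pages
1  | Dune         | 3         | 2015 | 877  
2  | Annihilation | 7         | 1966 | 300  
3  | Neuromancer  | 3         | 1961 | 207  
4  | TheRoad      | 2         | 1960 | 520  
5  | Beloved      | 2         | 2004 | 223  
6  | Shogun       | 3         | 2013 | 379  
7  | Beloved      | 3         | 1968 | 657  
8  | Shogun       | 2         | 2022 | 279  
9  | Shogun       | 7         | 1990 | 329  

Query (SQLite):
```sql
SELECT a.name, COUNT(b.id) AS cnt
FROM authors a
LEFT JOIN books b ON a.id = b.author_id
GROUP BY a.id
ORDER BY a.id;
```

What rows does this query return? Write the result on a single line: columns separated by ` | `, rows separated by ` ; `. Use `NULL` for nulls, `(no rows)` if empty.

Zane | 3 ; Gita | 4 ; Ivy | 2 ; Zane | 0

LEFT JOIN keeps every authors row; unmatched ones get NULL for books columns.
Group by authors.id and compute COUNT(b.id). COUNT(col) of an all-NULL group is 0.
  2: ids {4, 5, 8} → COUNT(b.id)=3
  3: ids {1, 3, 6, 7} → COUNT(b.id)=4
  7: ids {2, 9} → COUNT(b.id)=2
  8: ids {—} → COUNT(b.id)=0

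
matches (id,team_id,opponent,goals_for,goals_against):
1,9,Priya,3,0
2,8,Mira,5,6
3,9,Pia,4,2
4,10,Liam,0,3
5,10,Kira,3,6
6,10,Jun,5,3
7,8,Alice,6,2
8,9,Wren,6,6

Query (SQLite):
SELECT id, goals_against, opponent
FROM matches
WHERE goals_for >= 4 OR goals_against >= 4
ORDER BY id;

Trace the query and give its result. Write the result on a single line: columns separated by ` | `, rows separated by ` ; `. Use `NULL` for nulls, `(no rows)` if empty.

2 | 6 | Mira ; 3 | 2 | Pia ; 5 | 6 | Kira ; 6 | 3 | Jun ; 7 | 2 | Alice ; 8 | 6 | Wren

goals_for >= 4: ids {2, 3, 6, 7, 8}
goals_against >= 4: ids {2, 5, 8}
Combine with OR.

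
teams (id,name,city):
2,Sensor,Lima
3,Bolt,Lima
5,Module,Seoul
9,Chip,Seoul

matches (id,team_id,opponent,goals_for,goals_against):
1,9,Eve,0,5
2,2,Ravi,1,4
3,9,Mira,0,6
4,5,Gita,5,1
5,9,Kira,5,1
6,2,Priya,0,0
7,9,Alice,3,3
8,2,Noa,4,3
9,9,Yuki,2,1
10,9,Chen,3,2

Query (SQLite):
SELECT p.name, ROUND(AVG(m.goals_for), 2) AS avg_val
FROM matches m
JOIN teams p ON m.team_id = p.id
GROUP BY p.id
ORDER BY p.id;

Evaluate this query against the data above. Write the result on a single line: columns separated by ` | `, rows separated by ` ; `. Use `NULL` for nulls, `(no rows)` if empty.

Sensor | 1.67 ; Module | 5 ; Chip | 2.17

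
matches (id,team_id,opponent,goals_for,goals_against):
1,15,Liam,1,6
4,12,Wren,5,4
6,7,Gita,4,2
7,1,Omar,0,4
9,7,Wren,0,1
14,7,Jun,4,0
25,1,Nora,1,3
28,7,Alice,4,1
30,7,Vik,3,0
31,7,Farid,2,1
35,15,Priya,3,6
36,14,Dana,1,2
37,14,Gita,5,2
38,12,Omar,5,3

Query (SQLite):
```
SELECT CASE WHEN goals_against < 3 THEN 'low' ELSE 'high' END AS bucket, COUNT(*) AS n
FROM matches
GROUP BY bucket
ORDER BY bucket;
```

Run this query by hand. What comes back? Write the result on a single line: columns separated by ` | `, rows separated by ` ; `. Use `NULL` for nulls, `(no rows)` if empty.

Bucket rows by goals_against < 3 → 'low' else 'high'; count each bucket.

high | 6 ; low | 8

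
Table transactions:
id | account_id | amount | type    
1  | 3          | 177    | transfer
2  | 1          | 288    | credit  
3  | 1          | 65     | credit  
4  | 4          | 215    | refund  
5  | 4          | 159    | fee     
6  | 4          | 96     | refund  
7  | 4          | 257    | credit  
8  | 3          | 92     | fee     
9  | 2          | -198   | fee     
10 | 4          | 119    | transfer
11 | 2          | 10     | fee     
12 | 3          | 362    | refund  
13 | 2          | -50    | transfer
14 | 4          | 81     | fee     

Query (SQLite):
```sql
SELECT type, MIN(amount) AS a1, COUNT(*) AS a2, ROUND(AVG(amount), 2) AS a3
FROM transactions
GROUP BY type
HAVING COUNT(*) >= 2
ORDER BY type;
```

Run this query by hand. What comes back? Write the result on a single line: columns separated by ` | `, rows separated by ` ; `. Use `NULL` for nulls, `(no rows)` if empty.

Group transactions by type.
Per group compute: MIN(amount), COUNT(*), ROUND(AVG(amount), 2).
HAVING: drop groups with fewer than 2 rows.
  credit: ids {2, 3, 7} → MIN(amount)=65, COUNT(*)=3, ROUND(AVG(amount), 2)=203.33
  fee: ids {5, 8, 9, 11, 14} → MIN(amount)=-198, COUNT(*)=5, ROUND(AVG(amount), 2)=28.8
  refund: ids {4, 6, 12} → MIN(amount)=96, COUNT(*)=3, ROUND(AVG(amount), 2)=224.33
  transfer: ids {1, 10, 13} → MIN(amount)=-50, COUNT(*)=3, ROUND(AVG(amount), 2)=82

credit | 65 | 3 | 203.33 ; fee | -198 | 5 | 28.8 ; refund | 96 | 3 | 224.33 ; transfer | -50 | 3 | 82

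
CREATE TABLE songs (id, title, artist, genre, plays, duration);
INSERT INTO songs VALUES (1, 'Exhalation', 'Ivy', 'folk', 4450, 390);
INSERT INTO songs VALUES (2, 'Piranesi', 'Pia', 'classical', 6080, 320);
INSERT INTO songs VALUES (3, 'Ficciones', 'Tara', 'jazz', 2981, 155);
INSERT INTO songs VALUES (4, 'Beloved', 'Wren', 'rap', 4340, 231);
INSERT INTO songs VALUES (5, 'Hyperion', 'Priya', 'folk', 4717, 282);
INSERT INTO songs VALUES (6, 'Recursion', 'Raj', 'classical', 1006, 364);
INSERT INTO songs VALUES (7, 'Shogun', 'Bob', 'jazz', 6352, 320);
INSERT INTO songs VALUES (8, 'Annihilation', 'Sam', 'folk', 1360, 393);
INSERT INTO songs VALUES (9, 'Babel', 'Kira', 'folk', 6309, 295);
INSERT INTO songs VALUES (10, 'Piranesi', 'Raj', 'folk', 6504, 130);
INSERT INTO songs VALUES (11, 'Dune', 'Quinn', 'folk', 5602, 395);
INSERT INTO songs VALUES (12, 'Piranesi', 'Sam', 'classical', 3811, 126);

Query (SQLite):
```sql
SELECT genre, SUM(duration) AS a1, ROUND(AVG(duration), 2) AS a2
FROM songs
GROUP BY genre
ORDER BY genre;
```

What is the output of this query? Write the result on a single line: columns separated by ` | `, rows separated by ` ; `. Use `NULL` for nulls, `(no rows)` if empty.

Group songs by genre.
Per group compute: SUM(duration), ROUND(AVG(duration), 2).
  classical: ids {2, 6, 12} → SUM(duration)=810, ROUND(AVG(duration), 2)=270
  folk: ids {1, 5, 8, 9, 10, 11} → SUM(duration)=1885, ROUND(AVG(duration), 2)=314.17
  jazz: ids {3, 7} → SUM(duration)=475, ROUND(AVG(duration), 2)=237.5
  rap: ids {4} → SUM(duration)=231, ROUND(AVG(duration), 2)=231

classical | 810 | 270 ; folk | 1885 | 314.17 ; jazz | 475 | 237.5 ; rap | 231 | 231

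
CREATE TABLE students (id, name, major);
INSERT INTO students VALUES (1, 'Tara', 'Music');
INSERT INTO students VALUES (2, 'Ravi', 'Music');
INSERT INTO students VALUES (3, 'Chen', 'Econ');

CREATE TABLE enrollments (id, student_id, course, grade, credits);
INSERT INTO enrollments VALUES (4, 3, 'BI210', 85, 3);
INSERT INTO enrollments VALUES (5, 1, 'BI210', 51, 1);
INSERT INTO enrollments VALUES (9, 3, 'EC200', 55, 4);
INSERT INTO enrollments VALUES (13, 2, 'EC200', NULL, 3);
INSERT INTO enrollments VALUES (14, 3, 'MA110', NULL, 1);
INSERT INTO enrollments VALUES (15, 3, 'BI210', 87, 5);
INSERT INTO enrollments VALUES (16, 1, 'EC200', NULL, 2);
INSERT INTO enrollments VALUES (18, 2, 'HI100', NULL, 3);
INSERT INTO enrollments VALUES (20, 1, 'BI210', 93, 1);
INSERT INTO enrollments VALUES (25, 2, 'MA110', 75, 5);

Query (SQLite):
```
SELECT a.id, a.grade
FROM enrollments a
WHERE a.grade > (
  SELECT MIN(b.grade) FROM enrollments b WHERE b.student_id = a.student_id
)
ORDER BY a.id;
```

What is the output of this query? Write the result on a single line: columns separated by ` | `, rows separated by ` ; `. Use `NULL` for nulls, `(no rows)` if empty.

4 | 85 ; 15 | 87 ; 20 | 93

For each enrollments row a, compute MIN(grade) over rows sharing a.student_id.
Keep row a if a.grade > that per-group MIN.
  student_id=1: MIN(grade) = 51
  student_id=2: MIN(grade) = 75
  student_id=3: MIN(grade) = 55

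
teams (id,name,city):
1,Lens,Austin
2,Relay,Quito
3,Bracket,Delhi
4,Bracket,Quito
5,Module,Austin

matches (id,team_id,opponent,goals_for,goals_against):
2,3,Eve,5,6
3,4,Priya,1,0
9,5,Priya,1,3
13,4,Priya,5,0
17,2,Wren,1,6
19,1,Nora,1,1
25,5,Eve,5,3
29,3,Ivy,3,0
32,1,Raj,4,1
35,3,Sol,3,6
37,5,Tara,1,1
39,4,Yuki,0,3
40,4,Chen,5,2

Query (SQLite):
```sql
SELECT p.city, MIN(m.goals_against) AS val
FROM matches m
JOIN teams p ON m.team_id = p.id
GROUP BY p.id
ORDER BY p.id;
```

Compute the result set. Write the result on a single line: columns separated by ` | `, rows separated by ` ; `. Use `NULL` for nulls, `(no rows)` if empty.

Austin | 1 ; Quito | 6 ; Delhi | 0 ; Quito | 0 ; Austin | 1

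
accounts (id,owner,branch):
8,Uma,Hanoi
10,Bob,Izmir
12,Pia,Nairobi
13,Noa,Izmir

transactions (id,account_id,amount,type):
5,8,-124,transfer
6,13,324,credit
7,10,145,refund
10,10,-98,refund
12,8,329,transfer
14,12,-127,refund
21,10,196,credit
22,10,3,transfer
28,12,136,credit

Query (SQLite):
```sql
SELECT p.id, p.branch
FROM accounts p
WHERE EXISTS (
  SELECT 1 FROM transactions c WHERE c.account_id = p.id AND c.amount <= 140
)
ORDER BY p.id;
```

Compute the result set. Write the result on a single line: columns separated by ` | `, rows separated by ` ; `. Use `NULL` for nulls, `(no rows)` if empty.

8 | Hanoi ; 10 | Izmir ; 12 | Nairobi

For each accounts row, check whether any transactions with matching account_id has amount <= 140.
Keep rows where that is true.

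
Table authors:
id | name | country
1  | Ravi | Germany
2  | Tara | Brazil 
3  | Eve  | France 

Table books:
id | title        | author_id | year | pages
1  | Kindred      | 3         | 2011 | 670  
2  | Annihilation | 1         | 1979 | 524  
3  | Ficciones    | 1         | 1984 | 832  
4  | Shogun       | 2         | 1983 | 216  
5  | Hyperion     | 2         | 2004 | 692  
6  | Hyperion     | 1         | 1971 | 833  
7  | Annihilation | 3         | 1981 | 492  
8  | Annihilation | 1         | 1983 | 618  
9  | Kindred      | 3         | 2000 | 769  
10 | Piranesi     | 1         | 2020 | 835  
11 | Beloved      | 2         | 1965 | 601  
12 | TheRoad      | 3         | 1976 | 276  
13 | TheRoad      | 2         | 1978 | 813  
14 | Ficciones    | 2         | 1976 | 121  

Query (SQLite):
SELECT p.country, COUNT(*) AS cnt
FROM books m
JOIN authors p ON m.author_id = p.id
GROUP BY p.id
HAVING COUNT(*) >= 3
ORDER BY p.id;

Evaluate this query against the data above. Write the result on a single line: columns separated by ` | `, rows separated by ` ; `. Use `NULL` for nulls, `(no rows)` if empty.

Join each books row to its authors via author_id.
Group joined rows by authors.id; compute COUNT(*) per group.
HAVING: keep groups with count ≥ 3.
  1: ids {2, 3, 6, 8, 10} → COUNT(*)=5
  2: ids {4, 5, 11, 13, 14} → COUNT(*)=5
  3: ids {1, 7, 9, 12} → COUNT(*)=4

Germany | 5 ; Brazil | 5 ; France | 4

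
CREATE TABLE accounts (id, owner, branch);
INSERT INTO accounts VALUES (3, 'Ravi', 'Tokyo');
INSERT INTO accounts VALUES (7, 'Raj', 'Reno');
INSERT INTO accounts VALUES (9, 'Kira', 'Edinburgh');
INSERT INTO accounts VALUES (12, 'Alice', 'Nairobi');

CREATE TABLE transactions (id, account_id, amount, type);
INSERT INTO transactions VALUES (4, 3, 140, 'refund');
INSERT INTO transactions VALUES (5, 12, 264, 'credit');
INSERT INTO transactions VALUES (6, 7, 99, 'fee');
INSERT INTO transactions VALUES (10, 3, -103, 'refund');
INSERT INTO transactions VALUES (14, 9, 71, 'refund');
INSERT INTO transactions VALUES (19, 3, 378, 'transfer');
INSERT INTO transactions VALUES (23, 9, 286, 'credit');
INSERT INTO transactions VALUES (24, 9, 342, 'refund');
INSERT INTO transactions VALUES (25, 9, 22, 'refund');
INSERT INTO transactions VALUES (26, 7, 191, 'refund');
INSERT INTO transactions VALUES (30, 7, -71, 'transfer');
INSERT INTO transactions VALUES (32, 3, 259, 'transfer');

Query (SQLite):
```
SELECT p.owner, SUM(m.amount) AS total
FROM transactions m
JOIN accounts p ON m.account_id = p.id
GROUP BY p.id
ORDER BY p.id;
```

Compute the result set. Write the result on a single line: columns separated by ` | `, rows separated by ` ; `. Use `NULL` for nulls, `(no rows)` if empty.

Ravi | 674 ; Raj | 219 ; Kira | 721 ; Alice | 264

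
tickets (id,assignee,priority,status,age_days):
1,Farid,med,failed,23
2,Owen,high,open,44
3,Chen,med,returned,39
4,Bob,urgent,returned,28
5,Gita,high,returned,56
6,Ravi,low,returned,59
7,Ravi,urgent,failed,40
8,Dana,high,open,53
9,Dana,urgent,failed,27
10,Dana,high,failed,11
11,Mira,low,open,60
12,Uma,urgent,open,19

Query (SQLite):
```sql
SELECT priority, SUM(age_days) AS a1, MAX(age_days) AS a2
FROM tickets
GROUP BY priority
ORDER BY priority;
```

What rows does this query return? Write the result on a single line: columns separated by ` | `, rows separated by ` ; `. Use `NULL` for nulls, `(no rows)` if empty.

Group tickets by priority.
Per group compute: SUM(age_days), MAX(age_days).
  high: ids {2, 5, 8, 10} → SUM(age_days)=164, MAX(age_days)=56
  low: ids {6, 11} → SUM(age_days)=119, MAX(age_days)=60
  med: ids {1, 3} → SUM(age_days)=62, MAX(age_days)=39
  urgent: ids {4, 7, 9, 12} → SUM(age_days)=114, MAX(age_days)=40

high | 164 | 56 ; low | 119 | 60 ; med | 62 | 39 ; urgent | 114 | 40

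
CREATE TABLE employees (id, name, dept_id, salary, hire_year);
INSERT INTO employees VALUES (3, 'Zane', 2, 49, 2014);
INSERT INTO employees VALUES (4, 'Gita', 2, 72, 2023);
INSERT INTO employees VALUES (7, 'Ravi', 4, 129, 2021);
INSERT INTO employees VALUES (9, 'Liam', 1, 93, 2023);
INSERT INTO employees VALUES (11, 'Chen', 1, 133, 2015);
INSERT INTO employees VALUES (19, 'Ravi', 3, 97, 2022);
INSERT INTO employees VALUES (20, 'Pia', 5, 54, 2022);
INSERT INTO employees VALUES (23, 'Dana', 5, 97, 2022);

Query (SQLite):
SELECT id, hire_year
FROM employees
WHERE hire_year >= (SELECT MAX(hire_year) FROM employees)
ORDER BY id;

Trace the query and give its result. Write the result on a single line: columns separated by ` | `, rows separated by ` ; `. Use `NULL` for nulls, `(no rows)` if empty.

4 | 2023 ; 9 | 2023

Scalar subquery: MAX(hire_year) over all employees rows = 2023.
Keep rows where hire_year >= that value.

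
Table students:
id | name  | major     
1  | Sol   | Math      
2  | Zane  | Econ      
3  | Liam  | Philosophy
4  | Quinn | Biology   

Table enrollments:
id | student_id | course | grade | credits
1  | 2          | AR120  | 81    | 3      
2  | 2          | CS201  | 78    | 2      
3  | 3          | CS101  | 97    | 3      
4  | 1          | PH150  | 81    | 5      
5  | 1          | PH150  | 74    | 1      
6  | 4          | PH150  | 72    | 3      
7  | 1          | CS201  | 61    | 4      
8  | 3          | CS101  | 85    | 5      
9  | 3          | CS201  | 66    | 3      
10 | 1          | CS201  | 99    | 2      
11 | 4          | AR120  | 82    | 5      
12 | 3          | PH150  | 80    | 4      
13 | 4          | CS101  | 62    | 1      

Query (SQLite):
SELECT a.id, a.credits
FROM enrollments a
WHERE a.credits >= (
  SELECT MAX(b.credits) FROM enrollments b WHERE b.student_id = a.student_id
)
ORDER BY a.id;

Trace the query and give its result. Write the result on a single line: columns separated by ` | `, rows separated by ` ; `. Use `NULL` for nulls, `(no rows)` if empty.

For each enrollments row a, compute MAX(credits) over rows sharing a.student_id.
Keep row a if a.credits >= that per-group MAX.
  student_id=1: MAX(credits) = 5
  student_id=2: MAX(credits) = 3
  student_id=3: MAX(credits) = 5
  student_id=4: MAX(credits) = 5

1 | 3 ; 4 | 5 ; 8 | 5 ; 11 | 5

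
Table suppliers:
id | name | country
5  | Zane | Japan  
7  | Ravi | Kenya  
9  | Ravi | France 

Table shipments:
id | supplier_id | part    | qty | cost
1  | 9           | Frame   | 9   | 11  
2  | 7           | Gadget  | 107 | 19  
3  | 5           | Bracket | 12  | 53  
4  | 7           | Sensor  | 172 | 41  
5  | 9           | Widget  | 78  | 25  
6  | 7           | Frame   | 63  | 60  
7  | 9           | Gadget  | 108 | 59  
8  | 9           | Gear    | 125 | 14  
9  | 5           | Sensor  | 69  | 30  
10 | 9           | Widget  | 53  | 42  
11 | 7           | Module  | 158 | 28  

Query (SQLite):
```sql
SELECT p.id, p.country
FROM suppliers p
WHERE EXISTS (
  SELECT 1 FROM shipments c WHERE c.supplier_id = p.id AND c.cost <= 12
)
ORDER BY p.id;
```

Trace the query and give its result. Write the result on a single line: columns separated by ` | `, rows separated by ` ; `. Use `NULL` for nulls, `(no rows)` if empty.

9 | France

For each suppliers row, check whether any shipments with matching supplier_id has cost <= 12.
Keep rows where that is true.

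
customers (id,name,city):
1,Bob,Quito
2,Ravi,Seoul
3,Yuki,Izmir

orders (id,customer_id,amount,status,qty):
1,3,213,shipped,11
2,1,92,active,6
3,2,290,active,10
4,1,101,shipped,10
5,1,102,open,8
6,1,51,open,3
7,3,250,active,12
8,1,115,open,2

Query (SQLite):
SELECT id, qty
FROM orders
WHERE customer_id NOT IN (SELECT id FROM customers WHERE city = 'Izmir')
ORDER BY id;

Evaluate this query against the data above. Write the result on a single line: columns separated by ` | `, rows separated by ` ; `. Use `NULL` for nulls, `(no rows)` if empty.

2 | 6 ; 3 | 10 ; 4 | 10 ; 5 | 8 ; 6 | 3 ; 8 | 2

Inner query: customers.id where city = 'Izmir'.
Outer: keep orders rows whose customer_id is not in that set.
Inner query → {3}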